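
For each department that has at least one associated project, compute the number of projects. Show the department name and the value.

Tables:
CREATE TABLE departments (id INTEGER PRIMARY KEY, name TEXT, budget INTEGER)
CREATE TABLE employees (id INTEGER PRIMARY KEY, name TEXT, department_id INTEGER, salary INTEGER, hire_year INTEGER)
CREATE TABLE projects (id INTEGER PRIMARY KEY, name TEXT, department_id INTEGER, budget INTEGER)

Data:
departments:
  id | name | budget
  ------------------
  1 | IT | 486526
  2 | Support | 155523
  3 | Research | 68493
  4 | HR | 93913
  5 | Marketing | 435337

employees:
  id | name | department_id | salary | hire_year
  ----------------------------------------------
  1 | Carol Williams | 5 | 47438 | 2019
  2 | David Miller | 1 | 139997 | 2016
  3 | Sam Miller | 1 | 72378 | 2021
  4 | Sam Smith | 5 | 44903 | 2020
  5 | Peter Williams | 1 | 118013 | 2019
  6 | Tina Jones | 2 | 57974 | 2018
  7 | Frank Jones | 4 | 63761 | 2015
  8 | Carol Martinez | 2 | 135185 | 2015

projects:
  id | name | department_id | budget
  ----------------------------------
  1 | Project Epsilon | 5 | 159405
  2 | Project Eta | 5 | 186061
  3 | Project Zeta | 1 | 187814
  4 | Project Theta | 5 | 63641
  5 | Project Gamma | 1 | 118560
SELECT p.name, COUNT(*) AS n FROM projects c JOIN departments p ON c.department_id = p.id GROUP BY p.id, p.name

Execution result:
name | n
IT | 2
Marketing | 3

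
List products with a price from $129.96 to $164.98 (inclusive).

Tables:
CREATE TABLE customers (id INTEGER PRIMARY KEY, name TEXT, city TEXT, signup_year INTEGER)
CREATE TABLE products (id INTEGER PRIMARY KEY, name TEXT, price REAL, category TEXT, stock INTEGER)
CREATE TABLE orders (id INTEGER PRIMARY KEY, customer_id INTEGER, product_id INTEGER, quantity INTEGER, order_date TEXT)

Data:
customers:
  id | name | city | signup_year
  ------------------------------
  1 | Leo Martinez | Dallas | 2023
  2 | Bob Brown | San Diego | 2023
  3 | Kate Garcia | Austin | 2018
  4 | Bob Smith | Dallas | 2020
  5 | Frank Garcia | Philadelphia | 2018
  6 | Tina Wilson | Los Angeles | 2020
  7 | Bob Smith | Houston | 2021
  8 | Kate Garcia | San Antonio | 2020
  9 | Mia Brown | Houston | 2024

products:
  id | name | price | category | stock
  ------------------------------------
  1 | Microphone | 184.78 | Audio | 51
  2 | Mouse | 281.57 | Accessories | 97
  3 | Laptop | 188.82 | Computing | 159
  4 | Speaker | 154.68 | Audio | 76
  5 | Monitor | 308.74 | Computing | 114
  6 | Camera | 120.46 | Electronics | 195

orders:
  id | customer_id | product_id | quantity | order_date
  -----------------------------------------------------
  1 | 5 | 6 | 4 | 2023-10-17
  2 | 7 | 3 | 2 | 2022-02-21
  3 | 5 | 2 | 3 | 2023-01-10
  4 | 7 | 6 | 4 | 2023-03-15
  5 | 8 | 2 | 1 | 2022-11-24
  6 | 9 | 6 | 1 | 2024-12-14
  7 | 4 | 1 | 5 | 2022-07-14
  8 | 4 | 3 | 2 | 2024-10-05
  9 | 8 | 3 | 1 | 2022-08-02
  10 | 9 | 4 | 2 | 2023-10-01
SELECT name, price FROM products WHERE price BETWEEN 129.96 AND 164.98

Execution result:
name | price
Speaker | 154.68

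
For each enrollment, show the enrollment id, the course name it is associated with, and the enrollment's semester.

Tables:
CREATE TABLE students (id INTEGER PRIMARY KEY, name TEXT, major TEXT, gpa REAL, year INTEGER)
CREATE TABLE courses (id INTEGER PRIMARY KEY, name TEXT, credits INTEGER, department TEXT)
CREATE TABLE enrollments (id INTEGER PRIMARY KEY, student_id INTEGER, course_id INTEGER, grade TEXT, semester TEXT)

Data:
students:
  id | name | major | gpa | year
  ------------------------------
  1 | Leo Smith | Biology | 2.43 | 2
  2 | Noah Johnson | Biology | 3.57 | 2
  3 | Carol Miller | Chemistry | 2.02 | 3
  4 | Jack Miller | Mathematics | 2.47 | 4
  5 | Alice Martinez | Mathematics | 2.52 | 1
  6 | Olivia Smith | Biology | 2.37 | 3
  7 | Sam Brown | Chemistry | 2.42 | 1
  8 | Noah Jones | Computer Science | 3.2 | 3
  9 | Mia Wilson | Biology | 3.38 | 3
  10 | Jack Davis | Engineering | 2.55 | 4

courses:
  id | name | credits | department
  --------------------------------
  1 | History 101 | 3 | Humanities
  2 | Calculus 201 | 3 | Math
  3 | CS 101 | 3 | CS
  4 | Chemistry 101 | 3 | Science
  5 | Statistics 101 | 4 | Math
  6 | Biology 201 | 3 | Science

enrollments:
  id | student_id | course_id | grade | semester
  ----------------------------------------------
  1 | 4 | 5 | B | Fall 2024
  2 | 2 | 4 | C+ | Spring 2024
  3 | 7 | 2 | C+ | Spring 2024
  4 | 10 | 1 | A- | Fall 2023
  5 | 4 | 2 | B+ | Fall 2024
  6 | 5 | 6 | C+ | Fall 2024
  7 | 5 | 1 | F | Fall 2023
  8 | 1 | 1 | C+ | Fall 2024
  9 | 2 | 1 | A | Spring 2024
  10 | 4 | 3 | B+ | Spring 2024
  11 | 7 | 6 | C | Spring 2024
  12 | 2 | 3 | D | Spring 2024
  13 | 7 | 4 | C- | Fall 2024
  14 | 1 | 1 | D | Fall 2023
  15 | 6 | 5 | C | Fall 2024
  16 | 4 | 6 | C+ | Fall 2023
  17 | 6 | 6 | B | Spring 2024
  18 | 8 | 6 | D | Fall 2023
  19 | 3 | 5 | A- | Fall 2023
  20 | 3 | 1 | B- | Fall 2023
SELECT c.id, p.name AS course, c.semester FROM enrollments c JOIN courses p ON c.course_id = p.id

Execution result:
id | course | semester
1 | Statistics 101 | Fall 2024
2 | Chemistry 101 | Spring 2024
3 | Calculus 201 | Spring 2024
4 | History 101 | Fall 2023
5 | Calculus 201 | Fall 2024
6 | Biology 201 | Fall 2024
7 | History 101 | Fall 2023
8 | History 101 | Fall 2024
9 | History 101 | Spring 2024
10 | CS 101 | Spring 2024
11 | Biology 201 | Spring 2024
12 | CS 101 | Spring 2024
13 | Chemistry 101 | Fall 2024
14 | History 101 | Fall 2023
15 | Statistics 101 | Fall 2024
16 | Biology 201 | Fall 2023
17 | Biology 201 | Spring 2024
18 | Biology 201 | Fall 2023
19 | Statistics 101 | Fall 2023
20 | History 101 | Fall 2023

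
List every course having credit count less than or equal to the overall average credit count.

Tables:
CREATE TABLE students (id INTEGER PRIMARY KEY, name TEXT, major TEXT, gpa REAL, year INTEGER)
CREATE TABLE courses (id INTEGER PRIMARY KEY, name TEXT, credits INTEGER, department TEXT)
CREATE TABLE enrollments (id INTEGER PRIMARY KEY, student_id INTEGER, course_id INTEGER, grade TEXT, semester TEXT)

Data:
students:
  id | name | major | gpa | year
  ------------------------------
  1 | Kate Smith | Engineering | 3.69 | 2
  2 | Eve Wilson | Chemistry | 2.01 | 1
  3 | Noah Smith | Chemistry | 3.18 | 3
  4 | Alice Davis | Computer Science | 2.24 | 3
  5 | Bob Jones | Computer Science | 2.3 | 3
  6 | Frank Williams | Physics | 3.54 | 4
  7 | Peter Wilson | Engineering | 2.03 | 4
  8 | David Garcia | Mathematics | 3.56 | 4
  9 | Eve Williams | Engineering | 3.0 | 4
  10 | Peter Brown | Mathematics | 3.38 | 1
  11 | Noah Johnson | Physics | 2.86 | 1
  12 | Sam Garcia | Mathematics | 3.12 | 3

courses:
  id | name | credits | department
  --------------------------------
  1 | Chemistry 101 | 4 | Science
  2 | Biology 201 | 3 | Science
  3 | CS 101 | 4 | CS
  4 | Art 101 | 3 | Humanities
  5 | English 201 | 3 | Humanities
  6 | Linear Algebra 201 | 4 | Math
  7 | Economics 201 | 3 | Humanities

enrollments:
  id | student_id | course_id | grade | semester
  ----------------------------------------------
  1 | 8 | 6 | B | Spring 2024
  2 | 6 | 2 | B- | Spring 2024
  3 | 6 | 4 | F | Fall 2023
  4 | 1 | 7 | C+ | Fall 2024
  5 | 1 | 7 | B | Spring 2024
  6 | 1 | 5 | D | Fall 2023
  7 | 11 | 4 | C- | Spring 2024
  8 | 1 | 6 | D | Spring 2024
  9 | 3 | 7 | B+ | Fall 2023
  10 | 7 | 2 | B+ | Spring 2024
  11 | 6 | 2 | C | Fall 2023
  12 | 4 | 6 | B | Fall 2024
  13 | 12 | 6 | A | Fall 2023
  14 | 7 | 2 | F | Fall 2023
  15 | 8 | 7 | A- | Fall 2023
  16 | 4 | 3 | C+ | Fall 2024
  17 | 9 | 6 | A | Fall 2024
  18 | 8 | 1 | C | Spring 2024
SELECT name, credits FROM courses WHERE credits <= (SELECT AVG(credits) FROM courses)

Execution result:
name | credits
Biology 201 | 3
Art 101 | 3
English 201 | 3
Economics 201 | 3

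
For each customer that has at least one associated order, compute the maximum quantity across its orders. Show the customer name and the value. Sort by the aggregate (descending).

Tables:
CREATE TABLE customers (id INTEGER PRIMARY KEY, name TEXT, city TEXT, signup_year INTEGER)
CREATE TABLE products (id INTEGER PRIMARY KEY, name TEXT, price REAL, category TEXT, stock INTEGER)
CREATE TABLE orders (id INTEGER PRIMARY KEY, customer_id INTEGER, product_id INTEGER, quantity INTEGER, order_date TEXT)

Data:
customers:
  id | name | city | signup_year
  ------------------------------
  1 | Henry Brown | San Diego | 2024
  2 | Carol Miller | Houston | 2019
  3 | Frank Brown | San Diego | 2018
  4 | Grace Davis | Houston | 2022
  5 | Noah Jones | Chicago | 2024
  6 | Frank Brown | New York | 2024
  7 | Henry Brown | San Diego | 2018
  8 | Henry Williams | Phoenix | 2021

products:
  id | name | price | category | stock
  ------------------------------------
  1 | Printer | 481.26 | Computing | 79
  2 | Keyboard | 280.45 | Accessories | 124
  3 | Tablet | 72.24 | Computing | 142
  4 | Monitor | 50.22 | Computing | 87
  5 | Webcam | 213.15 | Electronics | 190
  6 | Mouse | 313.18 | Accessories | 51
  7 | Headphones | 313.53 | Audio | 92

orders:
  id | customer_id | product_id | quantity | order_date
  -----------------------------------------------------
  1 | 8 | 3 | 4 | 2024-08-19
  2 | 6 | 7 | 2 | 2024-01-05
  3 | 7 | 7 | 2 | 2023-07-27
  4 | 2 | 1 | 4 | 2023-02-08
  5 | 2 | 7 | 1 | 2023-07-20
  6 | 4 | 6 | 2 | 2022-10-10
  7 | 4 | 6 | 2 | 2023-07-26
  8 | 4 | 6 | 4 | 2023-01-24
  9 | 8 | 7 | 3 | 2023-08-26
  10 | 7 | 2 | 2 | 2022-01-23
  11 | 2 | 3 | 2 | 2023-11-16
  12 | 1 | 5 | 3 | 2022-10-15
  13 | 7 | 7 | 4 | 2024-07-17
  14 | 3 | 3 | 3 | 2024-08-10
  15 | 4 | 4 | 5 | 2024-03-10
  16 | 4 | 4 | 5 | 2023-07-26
SELECT p.name, MAX(c.quantity) AS max_quantity FROM orders c JOIN customers p ON c.customer_id = p.id GROUP BY p.id, p.name ORDER BY max_quantity DESC

Execution result:
name | max_quantity
Grace Davis | 5
Carol Miller | 4
Henry Brown | 4
Henry Williams | 4
Henry Brown | 3
Frank Brown | 3
Frank Brown | 2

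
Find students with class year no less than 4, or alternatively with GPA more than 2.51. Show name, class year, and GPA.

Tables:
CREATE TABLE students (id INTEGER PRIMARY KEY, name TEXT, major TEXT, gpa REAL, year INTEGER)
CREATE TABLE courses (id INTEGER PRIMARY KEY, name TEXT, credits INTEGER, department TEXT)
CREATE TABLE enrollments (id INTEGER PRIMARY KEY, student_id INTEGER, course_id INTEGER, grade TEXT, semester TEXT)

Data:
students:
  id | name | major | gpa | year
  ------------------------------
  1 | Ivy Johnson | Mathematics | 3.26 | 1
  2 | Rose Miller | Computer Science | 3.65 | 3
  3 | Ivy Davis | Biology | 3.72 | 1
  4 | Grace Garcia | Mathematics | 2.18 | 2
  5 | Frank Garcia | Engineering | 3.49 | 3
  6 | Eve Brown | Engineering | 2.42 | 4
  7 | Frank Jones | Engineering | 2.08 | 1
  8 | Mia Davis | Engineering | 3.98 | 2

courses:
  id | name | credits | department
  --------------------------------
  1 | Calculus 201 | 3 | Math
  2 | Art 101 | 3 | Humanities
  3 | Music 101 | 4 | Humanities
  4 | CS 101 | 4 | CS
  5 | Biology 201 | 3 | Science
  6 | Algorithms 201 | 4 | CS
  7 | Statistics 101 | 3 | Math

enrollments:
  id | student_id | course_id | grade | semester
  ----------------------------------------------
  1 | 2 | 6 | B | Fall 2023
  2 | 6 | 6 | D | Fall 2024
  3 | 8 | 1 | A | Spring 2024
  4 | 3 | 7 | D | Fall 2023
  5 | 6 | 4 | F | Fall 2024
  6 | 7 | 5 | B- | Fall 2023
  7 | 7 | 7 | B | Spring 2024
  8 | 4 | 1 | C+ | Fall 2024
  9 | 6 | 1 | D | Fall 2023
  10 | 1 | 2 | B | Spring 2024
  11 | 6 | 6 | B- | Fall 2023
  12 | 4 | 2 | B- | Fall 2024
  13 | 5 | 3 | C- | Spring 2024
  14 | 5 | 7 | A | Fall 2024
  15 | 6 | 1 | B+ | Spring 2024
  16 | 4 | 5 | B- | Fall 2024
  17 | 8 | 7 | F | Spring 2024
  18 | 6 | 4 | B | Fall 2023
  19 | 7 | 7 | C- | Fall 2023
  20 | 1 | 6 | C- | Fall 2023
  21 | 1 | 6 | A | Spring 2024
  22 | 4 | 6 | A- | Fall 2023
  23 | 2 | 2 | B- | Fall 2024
SELECT name, year, gpa FROM students WHERE year >= 4 OR gpa > 2.51

Execution result:
name | year | gpa
Ivy Johnson | 1 | 3.26
Rose Miller | 3 | 3.65
Ivy Davis | 1 | 3.72
Frank Garcia | 3 | 3.49
Eve Brown | 4 | 2.42
Mia Davis | 2 | 3.98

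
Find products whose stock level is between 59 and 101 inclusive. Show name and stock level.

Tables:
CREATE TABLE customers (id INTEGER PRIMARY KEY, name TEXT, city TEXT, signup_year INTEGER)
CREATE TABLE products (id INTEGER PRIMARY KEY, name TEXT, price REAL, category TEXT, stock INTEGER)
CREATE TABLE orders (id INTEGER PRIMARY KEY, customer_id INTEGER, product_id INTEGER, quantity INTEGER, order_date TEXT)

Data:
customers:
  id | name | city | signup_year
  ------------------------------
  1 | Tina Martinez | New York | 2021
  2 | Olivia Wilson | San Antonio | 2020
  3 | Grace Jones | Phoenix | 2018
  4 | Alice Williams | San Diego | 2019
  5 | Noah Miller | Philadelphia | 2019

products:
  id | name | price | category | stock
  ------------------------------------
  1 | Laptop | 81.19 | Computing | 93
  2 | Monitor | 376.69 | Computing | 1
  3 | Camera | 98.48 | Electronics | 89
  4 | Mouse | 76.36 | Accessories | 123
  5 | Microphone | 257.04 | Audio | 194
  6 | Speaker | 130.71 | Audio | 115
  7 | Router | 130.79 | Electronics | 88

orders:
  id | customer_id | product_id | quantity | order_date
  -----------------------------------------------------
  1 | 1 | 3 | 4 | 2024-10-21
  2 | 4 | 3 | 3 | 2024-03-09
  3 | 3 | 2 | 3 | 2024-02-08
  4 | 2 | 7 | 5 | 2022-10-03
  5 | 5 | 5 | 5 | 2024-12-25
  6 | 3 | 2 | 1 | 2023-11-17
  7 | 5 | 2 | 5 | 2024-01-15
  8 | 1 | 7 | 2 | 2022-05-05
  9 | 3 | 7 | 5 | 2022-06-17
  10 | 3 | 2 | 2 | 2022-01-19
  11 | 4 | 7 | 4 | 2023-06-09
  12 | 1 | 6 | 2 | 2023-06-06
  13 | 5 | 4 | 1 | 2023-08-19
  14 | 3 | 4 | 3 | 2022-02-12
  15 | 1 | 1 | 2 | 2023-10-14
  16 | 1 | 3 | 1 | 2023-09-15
SELECT name, stock FROM products WHERE stock BETWEEN 59 AND 101

Execution result:
name | stock
Laptop | 93
Camera | 89
Router | 88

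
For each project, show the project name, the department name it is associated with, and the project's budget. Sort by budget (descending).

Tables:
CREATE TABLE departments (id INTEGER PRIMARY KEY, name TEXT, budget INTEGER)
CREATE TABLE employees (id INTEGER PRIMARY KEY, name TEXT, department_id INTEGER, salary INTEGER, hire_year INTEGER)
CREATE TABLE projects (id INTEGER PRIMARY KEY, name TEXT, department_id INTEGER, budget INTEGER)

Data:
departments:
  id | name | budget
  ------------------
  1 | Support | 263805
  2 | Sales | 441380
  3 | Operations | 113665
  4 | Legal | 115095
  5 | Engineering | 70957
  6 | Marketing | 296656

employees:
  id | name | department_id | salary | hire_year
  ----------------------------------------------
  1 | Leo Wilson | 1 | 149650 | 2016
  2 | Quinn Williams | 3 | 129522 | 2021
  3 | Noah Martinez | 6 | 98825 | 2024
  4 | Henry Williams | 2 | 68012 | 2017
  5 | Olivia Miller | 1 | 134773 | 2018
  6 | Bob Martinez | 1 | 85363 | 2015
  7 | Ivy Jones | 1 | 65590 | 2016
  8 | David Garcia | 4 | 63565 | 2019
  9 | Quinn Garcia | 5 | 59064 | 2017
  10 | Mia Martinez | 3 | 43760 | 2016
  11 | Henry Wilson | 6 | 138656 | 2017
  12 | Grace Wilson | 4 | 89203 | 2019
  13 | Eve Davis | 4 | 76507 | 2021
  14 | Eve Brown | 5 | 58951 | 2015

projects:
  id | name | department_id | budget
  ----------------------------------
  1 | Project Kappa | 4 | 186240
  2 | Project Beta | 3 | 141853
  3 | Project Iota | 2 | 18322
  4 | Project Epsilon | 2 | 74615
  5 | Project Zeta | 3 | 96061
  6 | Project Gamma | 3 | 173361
SELECT c.name, p.name AS department, c.budget FROM projects c JOIN departments p ON c.department_id = p.id ORDER BY c.budget DESC

Execution result:
name | department | budget
Project Kappa | Legal | 186240
Project Gamma | Operations | 173361
Project Beta | Operations | 141853
Project Zeta | Operations | 96061
Project Epsilon | Sales | 74615
Project Iota | Sales | 18322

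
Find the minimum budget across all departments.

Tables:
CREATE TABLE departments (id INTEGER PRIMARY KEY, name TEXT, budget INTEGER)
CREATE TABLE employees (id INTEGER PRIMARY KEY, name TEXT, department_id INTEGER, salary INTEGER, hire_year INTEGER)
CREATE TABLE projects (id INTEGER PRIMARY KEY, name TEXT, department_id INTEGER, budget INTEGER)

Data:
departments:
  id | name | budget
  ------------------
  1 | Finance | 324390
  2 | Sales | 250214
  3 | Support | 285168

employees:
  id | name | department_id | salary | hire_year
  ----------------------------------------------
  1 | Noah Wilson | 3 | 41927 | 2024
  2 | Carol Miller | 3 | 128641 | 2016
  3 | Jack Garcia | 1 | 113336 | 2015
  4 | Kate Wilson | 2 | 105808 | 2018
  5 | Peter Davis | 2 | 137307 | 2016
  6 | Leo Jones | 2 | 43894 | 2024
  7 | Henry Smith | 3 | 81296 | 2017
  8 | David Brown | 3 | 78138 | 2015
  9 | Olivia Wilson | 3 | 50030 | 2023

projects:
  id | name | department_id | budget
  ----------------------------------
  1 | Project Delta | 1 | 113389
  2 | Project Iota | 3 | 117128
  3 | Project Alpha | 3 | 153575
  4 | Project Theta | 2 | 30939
SELECT MIN(budget) FROM departments

Execution result:
250214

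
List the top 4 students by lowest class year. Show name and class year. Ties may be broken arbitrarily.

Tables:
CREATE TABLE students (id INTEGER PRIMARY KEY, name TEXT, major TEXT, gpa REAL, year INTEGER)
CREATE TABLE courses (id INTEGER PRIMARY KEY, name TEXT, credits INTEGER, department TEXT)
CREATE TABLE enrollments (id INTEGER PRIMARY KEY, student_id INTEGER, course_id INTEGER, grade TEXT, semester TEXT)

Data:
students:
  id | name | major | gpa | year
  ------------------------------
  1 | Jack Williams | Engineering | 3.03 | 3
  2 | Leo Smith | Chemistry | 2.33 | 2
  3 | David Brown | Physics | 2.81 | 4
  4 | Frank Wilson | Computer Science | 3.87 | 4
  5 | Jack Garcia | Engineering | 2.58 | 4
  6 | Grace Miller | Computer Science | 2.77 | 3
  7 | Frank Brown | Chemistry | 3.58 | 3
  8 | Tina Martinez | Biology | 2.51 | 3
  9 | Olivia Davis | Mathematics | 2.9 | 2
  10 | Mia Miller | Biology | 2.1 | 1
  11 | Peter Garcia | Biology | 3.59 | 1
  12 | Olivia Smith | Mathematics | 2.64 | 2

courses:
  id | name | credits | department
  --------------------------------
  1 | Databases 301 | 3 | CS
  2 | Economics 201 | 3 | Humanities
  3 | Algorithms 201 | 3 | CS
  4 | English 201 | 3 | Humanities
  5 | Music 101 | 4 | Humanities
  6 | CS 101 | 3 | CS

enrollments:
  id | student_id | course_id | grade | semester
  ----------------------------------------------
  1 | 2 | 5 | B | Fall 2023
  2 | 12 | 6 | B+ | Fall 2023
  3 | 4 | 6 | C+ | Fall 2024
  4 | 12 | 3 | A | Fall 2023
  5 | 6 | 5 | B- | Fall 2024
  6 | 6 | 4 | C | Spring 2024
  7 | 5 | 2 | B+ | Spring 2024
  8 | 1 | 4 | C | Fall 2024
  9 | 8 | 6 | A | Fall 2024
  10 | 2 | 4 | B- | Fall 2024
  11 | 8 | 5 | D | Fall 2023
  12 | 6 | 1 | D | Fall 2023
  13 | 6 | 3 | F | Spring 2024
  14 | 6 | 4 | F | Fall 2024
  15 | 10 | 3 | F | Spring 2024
SELECT name, year FROM students ORDER BY year ASC LIMIT 4

Execution result:
name | year
Mia Miller | 1
Peter Garcia | 1
Leo Smith | 2
Olivia Davis | 2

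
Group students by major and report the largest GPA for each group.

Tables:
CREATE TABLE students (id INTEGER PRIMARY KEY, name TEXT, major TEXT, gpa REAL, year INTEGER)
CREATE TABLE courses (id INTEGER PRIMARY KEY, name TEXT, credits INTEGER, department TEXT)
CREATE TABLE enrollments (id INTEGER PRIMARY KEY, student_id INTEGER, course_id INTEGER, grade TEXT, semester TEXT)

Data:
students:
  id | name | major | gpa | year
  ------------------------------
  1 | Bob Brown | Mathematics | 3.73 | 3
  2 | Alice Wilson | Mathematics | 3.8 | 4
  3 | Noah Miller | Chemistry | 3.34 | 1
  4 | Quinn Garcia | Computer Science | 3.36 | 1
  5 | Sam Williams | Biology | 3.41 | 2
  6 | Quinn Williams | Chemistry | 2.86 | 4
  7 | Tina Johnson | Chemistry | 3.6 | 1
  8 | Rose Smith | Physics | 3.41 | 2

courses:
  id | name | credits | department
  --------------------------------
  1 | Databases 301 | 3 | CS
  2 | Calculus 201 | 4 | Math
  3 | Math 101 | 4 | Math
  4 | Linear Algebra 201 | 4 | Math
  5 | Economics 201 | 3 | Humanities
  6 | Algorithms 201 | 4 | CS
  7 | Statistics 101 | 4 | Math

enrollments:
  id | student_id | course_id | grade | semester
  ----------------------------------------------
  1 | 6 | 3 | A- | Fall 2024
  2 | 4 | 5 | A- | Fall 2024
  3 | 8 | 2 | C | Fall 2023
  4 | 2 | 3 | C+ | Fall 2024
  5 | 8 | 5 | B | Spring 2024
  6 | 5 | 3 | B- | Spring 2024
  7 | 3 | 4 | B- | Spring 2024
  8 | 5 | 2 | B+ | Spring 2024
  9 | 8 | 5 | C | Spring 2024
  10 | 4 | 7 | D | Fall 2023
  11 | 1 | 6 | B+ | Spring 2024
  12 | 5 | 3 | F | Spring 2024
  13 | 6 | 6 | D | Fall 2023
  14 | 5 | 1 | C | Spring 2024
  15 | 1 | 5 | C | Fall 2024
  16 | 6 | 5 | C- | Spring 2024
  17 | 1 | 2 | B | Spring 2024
SELECT major, MAX(gpa) AS max_gpa FROM students GROUP BY major

Execution result:
major | max_gpa
Biology | 3.41
Chemistry | 3.60
Computer Science | 3.36
Mathematics | 3.80
Physics | 3.41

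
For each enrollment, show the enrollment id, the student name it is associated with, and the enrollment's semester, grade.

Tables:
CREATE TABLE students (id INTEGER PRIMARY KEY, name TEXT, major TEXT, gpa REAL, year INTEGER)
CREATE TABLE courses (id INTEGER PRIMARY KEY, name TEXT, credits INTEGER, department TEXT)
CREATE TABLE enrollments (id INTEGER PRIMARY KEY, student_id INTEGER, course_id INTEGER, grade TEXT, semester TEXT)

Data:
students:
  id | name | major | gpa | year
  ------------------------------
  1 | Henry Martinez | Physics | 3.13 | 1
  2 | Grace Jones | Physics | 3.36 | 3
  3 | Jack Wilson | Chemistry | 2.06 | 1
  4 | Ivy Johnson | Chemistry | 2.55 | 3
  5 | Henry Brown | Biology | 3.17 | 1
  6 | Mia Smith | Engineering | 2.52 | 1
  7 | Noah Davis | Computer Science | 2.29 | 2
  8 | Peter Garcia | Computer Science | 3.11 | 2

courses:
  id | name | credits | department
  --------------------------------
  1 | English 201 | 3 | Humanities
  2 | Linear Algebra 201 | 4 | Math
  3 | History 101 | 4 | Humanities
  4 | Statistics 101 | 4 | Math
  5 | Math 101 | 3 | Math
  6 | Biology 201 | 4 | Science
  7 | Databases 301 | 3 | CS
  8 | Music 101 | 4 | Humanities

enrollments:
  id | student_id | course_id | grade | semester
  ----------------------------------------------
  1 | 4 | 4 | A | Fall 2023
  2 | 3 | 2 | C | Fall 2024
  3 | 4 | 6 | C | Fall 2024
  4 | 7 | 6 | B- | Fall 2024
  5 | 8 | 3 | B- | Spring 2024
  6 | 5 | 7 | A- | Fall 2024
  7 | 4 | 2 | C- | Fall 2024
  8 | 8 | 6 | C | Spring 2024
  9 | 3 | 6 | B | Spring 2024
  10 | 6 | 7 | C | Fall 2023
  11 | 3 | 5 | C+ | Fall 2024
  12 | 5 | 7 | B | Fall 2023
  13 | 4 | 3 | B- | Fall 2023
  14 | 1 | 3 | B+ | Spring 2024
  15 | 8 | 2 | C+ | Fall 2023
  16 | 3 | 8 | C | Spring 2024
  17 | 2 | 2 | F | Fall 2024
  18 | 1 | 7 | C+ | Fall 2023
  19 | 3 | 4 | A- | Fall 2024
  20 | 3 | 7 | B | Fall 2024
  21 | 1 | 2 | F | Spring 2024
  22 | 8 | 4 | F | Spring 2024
SELECT c.id, p.name AS student, c.semester, c.grade FROM enrollments c JOIN students p ON c.student_id = p.id

Execution result:
id | student | semester | grade
1 | Ivy Johnson | Fall 2023 | A
2 | Jack Wilson | Fall 2024 | C
3 | Ivy Johnson | Fall 2024 | C
4 | Noah Davis | Fall 2024 | B-
5 | Peter Garcia | Spring 2024 | B-
6 | Henry Brown | Fall 2024 | A-
7 | Ivy Johnson | Fall 2024 | C-
8 | Peter Garcia | Spring 2024 | C
9 | Jack Wilson | Spring 2024 | B
10 | Mia Smith | Fall 2023 | C
11 | Jack Wilson | Fall 2024 | C+
12 | Henry Brown | Fall 2023 | B
13 | Ivy Johnson | Fall 2023 | B-
14 | Henry Martinez | Spring 2024 | B+
15 | Peter Garcia | Fall 2023 | C+
16 | Jack Wilson | Spring 2024 | C
17 | Grace Jones | Fall 2024 | F
18 | Henry Martinez | Fall 2023 | C+
19 | Jack Wilson | Fall 2024 | A-
20 | Jack Wilson | Fall 2024 | B
21 | Henry Martinez | Spring 2024 | F
22 | Peter Garcia | Spring 2024 | F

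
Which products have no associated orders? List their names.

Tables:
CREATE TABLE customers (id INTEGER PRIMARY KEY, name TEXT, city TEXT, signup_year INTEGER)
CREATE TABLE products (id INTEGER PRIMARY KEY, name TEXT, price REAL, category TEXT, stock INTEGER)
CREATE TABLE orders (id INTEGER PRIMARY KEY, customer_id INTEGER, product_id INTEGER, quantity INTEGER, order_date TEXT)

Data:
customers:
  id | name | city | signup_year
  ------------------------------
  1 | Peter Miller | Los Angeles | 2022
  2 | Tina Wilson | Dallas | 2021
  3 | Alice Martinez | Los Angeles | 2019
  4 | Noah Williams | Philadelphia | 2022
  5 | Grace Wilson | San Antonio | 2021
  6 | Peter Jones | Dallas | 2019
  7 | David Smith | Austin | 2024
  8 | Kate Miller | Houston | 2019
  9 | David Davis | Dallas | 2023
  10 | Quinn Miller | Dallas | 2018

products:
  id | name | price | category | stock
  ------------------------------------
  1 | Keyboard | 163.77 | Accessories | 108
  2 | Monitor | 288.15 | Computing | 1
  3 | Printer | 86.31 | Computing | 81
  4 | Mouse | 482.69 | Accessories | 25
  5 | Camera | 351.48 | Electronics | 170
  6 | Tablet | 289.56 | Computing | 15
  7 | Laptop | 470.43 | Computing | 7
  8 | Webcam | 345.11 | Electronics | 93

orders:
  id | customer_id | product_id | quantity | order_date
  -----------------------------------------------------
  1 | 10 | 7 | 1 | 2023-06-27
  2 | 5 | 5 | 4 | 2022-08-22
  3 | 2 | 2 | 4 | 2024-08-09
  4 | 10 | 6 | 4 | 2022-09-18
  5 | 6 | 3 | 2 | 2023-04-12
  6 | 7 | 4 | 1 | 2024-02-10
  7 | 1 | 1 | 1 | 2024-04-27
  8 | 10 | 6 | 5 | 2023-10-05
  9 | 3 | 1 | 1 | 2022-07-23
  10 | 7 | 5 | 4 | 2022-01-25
SELECT p.name FROM products p LEFT JOIN orders c ON c.product_id = p.id WHERE c.id IS NULL

Execution result:
Webcam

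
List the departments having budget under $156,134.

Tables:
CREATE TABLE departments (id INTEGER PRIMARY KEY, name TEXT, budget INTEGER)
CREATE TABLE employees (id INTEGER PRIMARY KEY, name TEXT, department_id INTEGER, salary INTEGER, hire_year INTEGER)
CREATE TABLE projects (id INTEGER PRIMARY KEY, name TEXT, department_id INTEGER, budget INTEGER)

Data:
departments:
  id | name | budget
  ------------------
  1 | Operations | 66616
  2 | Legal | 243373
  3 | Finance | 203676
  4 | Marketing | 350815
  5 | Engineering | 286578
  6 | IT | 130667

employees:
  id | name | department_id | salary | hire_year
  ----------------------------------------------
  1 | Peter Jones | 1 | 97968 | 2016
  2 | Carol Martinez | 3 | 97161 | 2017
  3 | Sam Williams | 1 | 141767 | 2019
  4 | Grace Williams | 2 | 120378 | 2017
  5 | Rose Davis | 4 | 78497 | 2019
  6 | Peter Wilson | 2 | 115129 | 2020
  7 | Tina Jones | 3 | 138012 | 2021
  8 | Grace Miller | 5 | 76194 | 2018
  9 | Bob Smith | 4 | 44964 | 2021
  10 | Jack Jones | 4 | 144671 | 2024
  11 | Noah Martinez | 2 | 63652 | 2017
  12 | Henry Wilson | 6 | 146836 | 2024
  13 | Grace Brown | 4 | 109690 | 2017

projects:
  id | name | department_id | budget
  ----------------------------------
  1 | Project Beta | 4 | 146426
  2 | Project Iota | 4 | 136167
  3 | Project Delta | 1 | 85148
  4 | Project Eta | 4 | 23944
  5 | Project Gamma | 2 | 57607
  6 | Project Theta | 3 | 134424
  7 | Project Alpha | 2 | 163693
SELECT name, budget FROM departments WHERE budget < 156134

Execution result:
name | budget
Operations | 66616
IT | 130667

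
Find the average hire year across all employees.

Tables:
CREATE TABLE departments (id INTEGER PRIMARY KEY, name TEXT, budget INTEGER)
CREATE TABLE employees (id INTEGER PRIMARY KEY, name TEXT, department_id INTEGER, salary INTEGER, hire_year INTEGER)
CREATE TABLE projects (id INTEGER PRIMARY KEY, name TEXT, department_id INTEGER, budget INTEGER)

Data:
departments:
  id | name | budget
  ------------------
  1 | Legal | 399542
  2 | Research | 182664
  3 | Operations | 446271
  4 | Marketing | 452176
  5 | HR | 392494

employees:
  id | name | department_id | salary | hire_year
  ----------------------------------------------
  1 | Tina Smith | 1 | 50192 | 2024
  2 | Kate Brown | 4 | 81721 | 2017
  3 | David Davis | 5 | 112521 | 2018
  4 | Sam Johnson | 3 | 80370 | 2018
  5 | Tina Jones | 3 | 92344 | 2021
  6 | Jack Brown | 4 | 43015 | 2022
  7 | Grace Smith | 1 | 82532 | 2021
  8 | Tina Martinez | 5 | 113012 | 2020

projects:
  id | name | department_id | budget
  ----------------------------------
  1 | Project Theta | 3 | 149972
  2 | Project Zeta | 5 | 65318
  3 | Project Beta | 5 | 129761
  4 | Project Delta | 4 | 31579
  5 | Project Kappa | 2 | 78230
SELECT AVG(hire_year) FROM employees

Execution result:
2020.13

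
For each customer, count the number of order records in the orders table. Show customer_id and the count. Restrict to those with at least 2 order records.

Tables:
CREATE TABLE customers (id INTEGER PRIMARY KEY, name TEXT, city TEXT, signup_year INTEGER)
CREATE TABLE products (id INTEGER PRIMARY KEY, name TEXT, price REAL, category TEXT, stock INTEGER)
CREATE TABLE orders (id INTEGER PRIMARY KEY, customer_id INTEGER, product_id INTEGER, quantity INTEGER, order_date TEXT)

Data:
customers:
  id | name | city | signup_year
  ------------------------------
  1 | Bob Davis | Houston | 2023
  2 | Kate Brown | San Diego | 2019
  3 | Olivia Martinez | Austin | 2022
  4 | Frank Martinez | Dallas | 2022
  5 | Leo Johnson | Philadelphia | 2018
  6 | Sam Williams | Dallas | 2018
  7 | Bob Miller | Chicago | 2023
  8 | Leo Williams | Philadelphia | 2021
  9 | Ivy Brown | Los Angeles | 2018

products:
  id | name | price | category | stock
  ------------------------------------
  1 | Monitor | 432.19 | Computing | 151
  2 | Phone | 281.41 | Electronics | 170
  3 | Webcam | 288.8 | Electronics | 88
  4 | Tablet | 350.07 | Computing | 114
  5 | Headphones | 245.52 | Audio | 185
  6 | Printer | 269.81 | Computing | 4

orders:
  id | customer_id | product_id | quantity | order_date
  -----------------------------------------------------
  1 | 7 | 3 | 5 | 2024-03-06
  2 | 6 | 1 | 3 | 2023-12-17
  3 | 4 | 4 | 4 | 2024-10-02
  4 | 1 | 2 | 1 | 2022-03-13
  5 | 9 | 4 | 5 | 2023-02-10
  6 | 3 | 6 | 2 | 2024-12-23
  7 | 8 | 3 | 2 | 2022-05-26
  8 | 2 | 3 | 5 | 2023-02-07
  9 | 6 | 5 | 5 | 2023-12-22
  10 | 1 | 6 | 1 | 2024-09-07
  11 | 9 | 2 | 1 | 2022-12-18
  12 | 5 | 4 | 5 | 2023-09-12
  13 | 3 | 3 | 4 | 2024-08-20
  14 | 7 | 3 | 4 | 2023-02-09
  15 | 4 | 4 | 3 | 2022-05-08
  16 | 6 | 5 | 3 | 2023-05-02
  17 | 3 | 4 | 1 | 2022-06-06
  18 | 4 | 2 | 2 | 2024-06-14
SELECT customer_id, COUNT(*) AS order_count FROM orders GROUP BY customer_id HAVING COUNT(*) >= 2

Execution result:
customer_id | order_count
1 | 2
3 | 3
4 | 3
6 | 3
7 | 2
9 | 2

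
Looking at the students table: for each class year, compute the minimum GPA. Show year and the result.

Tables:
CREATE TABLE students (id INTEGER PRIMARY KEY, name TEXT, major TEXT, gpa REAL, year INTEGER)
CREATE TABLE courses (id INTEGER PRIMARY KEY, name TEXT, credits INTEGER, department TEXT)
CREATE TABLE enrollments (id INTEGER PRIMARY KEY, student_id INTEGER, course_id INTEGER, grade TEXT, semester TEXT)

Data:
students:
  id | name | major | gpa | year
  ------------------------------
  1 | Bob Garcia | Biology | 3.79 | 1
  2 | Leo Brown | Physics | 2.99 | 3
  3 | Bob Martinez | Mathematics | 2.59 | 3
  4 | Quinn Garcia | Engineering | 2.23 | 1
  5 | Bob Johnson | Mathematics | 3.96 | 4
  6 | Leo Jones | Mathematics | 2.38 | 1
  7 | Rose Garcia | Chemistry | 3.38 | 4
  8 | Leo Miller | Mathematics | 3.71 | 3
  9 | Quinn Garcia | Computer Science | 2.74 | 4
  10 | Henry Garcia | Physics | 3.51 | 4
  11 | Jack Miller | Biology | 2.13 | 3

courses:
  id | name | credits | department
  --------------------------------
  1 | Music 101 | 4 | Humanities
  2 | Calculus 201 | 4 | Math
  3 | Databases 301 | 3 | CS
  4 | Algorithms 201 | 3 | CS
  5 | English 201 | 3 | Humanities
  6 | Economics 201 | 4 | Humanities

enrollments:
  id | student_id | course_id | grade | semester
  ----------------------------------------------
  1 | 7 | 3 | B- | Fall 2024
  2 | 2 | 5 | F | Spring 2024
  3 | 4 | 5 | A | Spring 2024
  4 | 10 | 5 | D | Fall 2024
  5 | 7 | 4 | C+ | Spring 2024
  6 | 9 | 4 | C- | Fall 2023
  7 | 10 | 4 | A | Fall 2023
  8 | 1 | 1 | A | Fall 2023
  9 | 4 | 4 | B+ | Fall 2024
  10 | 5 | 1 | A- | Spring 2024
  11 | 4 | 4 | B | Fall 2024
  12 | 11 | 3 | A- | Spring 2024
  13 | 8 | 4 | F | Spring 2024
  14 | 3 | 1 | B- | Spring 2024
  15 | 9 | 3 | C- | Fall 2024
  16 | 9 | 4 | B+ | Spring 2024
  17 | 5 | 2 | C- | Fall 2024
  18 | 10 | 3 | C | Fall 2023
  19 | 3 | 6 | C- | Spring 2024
SELECT year, MIN(gpa) AS min_gpa FROM students GROUP BY year

Execution result:
year | min_gpa
1 | 2.23
3 | 2.13
4 | 2.74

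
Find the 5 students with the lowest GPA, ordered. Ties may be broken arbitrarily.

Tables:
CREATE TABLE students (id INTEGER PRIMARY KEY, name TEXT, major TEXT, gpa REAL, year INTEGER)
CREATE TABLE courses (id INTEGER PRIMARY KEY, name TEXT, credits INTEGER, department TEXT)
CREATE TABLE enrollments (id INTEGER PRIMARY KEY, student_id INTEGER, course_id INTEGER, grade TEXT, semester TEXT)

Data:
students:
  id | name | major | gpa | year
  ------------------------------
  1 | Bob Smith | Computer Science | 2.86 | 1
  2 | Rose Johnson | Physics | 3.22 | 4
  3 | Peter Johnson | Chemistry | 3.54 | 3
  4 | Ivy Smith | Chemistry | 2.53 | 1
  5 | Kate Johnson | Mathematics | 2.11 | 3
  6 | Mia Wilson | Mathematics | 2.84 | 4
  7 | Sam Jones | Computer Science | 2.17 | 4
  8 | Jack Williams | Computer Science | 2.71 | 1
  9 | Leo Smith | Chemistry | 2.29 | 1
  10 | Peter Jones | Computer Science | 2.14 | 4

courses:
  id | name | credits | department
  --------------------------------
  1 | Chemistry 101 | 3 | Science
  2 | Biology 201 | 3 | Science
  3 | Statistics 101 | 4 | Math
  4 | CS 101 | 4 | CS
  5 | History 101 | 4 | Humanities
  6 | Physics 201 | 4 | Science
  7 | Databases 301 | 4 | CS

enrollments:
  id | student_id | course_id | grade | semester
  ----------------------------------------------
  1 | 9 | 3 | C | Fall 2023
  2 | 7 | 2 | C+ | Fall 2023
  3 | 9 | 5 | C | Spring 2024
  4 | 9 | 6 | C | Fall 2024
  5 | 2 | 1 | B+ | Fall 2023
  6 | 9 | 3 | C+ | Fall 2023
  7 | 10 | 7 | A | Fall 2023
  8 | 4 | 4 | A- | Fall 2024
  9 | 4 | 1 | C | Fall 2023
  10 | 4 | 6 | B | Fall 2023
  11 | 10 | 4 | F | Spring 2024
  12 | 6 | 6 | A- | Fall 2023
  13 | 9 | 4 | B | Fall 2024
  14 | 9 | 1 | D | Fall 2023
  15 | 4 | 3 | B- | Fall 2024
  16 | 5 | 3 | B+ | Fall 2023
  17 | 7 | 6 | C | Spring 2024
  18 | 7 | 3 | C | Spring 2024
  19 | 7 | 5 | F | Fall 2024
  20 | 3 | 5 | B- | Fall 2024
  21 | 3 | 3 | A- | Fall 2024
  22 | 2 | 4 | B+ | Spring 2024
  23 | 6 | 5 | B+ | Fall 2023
SELECT name, gpa FROM students ORDER BY gpa ASC LIMIT 5

Execution result:
name | gpa
Kate Johnson | 2.11
Peter Jones | 2.14
Sam Jones | 2.17
Leo Smith | 2.29
Ivy Smith | 2.53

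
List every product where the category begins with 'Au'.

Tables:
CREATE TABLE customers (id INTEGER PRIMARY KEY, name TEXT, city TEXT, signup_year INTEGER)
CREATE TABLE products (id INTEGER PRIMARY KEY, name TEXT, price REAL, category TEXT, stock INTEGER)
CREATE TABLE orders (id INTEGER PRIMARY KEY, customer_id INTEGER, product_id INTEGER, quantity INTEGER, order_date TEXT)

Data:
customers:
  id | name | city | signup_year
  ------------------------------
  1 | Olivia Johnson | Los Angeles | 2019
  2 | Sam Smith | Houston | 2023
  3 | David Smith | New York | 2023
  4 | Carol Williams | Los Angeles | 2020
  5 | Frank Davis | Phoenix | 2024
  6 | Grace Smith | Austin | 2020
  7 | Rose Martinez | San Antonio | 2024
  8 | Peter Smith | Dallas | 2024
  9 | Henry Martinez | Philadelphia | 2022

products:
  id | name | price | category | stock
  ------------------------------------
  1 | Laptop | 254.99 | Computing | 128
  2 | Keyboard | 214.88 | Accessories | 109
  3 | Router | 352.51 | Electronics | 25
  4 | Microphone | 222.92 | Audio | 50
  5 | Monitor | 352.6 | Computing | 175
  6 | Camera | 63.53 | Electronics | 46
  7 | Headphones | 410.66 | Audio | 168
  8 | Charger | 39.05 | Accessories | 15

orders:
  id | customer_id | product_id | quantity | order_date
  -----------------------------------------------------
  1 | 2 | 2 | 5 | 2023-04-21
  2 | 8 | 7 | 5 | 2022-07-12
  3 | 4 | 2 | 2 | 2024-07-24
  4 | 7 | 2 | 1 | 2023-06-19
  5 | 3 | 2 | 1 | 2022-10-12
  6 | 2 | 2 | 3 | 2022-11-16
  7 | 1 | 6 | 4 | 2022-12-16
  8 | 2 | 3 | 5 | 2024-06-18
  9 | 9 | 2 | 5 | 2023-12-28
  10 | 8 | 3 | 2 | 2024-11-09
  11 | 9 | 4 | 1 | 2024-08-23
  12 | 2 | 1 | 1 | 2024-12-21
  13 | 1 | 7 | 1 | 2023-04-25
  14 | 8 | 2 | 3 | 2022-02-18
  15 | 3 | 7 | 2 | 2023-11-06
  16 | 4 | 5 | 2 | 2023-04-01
SELECT name, category FROM products WHERE category LIKE 'Au%'

Execution result:
name | category
Microphone | Audio
Headphones | Audio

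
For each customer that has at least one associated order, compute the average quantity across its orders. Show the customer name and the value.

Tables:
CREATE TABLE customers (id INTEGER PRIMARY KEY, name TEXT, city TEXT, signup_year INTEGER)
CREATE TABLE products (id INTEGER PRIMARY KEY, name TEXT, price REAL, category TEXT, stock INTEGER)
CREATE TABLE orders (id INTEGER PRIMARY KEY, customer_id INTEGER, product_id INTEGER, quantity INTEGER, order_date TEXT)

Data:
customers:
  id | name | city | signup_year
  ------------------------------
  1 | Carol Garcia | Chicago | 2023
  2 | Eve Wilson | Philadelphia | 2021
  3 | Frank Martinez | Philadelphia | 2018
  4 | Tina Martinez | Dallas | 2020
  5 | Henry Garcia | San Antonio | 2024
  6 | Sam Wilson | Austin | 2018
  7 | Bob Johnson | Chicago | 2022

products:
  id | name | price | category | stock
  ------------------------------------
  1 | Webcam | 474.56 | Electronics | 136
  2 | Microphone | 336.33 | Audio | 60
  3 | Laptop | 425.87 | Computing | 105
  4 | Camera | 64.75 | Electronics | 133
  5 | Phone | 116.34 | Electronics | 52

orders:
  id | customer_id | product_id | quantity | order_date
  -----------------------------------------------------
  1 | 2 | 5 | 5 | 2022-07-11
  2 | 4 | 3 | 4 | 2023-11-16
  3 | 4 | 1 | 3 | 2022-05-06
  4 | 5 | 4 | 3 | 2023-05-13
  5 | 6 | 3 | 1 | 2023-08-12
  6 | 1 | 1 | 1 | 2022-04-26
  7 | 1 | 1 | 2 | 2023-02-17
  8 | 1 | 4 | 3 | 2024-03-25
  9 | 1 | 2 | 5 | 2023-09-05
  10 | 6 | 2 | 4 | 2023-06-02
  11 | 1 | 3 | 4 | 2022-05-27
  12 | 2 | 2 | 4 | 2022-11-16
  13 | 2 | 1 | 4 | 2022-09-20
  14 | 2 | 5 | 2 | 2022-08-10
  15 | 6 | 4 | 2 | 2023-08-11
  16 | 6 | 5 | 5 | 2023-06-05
SELECT p.name, AVG(c.quantity) AS avg_quantity FROM orders c JOIN customers p ON c.customer_id = p.id GROUP BY p.id, p.name

Execution result:
name | avg_quantity
Carol Garcia | 3.00
Eve Wilson | 3.75
Tina Martinez | 3.50
Henry Garcia | 3.00
Sam Wilson | 3.00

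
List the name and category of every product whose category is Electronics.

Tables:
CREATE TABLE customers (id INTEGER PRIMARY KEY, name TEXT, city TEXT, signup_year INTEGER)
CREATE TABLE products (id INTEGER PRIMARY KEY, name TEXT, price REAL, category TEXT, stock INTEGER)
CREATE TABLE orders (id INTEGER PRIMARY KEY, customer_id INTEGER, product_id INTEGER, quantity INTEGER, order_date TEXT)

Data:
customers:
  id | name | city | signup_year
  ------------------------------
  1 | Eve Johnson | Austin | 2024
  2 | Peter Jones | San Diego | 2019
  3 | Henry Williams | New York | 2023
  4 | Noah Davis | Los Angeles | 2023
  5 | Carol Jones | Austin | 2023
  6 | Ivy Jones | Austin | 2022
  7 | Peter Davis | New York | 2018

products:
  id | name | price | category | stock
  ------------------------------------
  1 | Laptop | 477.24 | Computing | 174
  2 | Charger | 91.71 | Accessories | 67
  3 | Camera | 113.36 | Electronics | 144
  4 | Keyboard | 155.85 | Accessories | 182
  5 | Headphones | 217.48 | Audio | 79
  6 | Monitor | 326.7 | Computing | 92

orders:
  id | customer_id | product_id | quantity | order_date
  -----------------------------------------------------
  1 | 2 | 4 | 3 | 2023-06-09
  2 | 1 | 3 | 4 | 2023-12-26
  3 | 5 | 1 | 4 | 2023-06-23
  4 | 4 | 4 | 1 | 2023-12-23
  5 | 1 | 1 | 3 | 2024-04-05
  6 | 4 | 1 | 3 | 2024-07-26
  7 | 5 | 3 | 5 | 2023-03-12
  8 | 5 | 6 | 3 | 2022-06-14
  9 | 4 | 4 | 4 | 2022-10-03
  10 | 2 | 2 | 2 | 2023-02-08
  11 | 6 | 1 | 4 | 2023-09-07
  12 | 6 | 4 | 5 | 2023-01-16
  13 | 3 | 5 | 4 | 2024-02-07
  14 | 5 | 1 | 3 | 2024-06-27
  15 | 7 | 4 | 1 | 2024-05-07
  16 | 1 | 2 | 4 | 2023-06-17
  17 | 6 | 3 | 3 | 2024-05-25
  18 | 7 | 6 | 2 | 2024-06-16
SELECT name, category FROM products WHERE category = 'Electronics'

Execution result:
name | category
Camera | Electronics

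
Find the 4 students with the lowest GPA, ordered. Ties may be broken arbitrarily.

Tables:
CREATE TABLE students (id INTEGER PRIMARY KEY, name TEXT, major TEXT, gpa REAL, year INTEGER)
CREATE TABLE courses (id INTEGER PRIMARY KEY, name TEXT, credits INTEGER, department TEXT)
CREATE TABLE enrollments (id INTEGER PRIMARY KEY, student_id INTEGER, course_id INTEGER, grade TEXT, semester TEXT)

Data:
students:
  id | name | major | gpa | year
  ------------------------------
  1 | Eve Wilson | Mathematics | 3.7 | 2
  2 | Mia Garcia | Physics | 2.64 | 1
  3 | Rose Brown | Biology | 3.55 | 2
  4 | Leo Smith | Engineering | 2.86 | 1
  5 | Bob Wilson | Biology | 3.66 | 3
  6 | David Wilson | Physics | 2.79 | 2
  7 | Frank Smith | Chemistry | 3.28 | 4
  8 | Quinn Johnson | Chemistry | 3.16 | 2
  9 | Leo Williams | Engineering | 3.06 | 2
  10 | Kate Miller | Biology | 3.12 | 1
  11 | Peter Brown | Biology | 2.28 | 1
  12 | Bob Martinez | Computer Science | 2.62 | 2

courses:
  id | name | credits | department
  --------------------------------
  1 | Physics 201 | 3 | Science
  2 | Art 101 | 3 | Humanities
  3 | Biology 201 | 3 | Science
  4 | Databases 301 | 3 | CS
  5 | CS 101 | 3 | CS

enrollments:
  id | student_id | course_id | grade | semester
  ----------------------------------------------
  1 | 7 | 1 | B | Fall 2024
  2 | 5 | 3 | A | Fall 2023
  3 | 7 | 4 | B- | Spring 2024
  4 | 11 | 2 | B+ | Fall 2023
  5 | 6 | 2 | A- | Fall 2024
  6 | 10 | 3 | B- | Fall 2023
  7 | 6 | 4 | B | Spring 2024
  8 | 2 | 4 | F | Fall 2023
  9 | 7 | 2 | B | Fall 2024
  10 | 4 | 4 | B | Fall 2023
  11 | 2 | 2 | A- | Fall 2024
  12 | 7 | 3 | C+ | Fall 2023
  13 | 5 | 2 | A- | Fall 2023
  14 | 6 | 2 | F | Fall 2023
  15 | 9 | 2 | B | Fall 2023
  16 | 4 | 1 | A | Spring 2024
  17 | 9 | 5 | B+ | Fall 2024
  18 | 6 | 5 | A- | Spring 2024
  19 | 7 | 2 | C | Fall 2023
SELECT name, gpa FROM students ORDER BY gpa ASC LIMIT 4

Execution result:
name | gpa
Peter Brown | 2.28
Bob Martinez | 2.62
Mia Garcia | 2.64
David Wilson | 2.79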